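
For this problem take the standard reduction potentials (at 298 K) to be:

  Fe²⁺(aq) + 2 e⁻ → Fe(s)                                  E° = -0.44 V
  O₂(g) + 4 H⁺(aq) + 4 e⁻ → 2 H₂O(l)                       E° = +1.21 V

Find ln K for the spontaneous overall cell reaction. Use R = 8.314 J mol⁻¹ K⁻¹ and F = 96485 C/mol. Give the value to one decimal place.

Cathode: O₂/H₂O; anode: Fe²⁺/Fe. E°cell = (+1.21) − (-0.44) = +1.65 V, with n = 4.
ΔG° = −nFE° = −RT ln K, so ln K = nFE°/(RT) = (4)(96485)(+1.65) / ((8.314)(298)) = 257.026.

257.0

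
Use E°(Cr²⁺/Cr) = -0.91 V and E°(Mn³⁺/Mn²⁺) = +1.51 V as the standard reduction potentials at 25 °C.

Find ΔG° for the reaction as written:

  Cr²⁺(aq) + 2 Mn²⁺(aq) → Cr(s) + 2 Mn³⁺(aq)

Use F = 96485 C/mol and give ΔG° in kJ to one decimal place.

+467.0 kJ

As written, Cr²⁺/Cr is reduced (cathode) and Mn³⁺/Mn²⁺ is oxidised (anode), so E°cell = (-0.91) − (+1.51) = -2.42 V.
Balancing electrons gives n = 2.
ΔG° = −nFE° = −(2)(96485)(-2.42) = 466,987 J = +467.0 kJ.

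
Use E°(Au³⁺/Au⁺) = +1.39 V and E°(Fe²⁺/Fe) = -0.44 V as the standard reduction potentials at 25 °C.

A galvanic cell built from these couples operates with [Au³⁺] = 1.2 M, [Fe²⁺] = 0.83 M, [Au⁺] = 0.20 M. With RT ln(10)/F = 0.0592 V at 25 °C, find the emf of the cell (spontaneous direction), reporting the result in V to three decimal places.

Au³⁺/Au⁺ is the cathode (higher E°), Fe²⁺/Fe the anode: E°cell = +1.39 − (-0.44) = +1.83 V, n = 2.
Overall: Au³⁺(aq) + Fe(s) → Au⁺(aq) + Fe²⁺(aq)
Q = [Au⁺]·[Fe²⁺] / ([Au³⁺]); log Q = -0.859.
E = E° − (0.0592/n) log Q = +1.83 − (0.0592/2)(-0.859) = +1.855 V.

+1.855 V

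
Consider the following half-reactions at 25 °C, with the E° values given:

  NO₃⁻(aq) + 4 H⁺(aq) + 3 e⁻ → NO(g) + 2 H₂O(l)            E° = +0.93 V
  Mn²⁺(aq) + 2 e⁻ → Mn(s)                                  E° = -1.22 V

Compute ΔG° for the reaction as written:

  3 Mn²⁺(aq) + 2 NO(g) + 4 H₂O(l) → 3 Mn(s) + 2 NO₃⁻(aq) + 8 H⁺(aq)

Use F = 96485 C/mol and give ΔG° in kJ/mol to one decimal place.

As written, Mn²⁺/Mn is reduced (cathode) and NO₃⁻/NO is oxidised (anode), so E°cell = (-1.22) − (+0.93) = -2.15 V.
Balancing electrons gives n = 6.
ΔG° = −nFE° = −(6)(96485)(-2.15) = 1,244,656 J = +1244.7 kJ/mol.

+1244.7 kJ/mol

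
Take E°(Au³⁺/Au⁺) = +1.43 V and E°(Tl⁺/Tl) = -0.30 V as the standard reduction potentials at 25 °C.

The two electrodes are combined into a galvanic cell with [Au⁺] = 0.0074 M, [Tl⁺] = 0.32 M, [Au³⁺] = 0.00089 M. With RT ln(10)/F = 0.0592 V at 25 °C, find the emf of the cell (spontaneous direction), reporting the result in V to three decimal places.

+1.732 V

Au³⁺/Au⁺ is the cathode (higher E°), Tl⁺/Tl the anode: E°cell = +1.43 − (-0.30) = +1.73 V, n = 2.
Overall: Au³⁺(aq) + 2 Tl(s) → Au⁺(aq) + 2 Tl⁺(aq)
Q = [Au⁺]·[Tl⁺]^2 / ([Au³⁺]); log Q = -0.070.
E = E° − (0.0592/n) log Q = +1.73 − (0.0592/2)(-0.070) = +1.732 V.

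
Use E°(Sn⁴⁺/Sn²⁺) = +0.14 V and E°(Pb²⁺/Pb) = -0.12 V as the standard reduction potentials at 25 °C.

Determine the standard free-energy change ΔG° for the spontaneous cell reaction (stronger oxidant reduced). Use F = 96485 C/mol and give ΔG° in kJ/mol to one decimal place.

-50.2 kJ/mol

Sn⁴⁺/Sn²⁺ (E° = +0.14 V) is the cathode; Pb²⁺/Pb (E° = -0.12 V) is the anode, so E°cell = +0.26 V.
Balancing electrons gives n = 2 (lcm of 2 and 2).
ΔG° = −nFE° = −(2)(96485)(+0.26) = -50,172 J = -50.2 kJ/mol.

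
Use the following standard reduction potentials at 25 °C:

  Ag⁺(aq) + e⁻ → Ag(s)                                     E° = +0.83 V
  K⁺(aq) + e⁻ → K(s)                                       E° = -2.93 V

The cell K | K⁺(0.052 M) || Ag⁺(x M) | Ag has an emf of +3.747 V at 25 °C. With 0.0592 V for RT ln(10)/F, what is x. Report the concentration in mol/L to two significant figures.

0.031 M

Ag⁺/Ag is the cathode, K⁺/K the anode: E°cell = +3.76 V, n = 1.
Overall reaction: Ag⁺(aq) + K(s) → Ag(s) + K⁺(aq); Q = [K⁺]^1/[Ag⁺]^1.
From E = E° − (0.0592/n) log Q: log Q = (E° − E)·n/0.0592 = (+3.76 − (+3.747))·1/0.0592 = 0.2196.
So 1·log[Ag⁺] = 1·log(0.052) − log Q = -1.2840 − (0.2196) = -1.5036; [Ag⁺] = 10^(-1.5036) ≈ 0.031 M.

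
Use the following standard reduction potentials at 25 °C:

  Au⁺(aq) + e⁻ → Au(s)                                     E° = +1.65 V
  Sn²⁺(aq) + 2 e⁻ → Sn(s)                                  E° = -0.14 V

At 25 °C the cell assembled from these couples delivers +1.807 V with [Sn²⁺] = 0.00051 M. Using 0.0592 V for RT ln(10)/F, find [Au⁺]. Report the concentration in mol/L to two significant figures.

0.044 M

Au⁺/Au is the cathode, Sn²⁺/Sn the anode: E°cell = +1.79 V, n = 2.
Overall reaction: 2 Au⁺(aq) + Sn(s) → 2 Au(s) + Sn²⁺(aq); Q = [Sn²⁺]^1/[Au⁺]^2.
From E = E° − (0.0592/n) log Q: log Q = (E° − E)·n/0.0592 = (+1.79 − (+1.807))·2/0.0592 = -0.5743.
So 2·log[Au⁺] = 1·log(0.00051) − log Q = -3.2924 − (-0.5743) = -2.7181; log[Au⁺] = -2.7181 / 2 = -1.3591; [Au⁺] = 10^(-1.3591) ≈ 0.044 M.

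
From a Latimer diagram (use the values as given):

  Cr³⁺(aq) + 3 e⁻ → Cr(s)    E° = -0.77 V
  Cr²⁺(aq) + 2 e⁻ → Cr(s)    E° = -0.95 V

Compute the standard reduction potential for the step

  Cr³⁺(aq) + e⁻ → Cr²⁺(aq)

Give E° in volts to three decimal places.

Sequential free energies add, so n₃E°₃ = n₁E°₁ + n₂E°₂.
With n₃ = 3, and the known step contributing 2×(-0.95) V, the unknown satisfies 1·E° = 3×(-0.77) − 2×(-0.95) = -0.410.
E° = -0.410 / 1 = -0.410 V.

-0.410 V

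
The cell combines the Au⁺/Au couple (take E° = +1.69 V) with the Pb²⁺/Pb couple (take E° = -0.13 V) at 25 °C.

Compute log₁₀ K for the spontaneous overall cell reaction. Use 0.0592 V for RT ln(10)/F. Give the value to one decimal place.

Cathode: Au⁺/Au; anode: Pb²⁺/Pb. E°cell = +1.82 V, n = 2.
log K = nE°cell / 0.0592 = (2)(+1.82) / 0.0592 = 61.5.

61.5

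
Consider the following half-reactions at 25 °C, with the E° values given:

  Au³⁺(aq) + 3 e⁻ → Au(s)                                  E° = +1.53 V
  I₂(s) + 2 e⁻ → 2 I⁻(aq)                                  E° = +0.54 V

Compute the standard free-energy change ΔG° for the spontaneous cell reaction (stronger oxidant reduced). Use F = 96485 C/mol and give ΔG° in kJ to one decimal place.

Au³⁺/Au (E° = +1.53 V) is the cathode; I₂/I⁻ (E° = +0.54 V) is the anode, so E°cell = +0.99 V.
Balancing electrons gives n = 6 (lcm of 3 and 2).
ΔG° = −nFE° = −(6)(96485)(+0.99) = -573,121 J = -573.1 kJ.

-573.1 kJ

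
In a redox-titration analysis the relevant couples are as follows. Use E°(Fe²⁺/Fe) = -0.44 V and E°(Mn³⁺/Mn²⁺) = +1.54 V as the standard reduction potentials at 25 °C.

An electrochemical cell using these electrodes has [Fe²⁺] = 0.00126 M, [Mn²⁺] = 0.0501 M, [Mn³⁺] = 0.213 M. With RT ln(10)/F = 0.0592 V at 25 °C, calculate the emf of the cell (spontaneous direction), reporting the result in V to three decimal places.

+2.103 V

Mn³⁺/Mn²⁺ is the cathode (higher E°), Fe²⁺/Fe the anode: E°cell = +1.54 − (-0.44) = +1.98 V, n = 2.
Overall: 2 Mn³⁺(aq) + Fe(s) → 2 Mn²⁺(aq) + Fe²⁺(aq)
Q = [Mn²⁺]^2·[Fe²⁺] / ([Mn³⁺]^2); log Q = -4.157.
E = E° − (0.0592/n) log Q = +1.98 − (0.0592/2)(-4.157) = +2.103 V.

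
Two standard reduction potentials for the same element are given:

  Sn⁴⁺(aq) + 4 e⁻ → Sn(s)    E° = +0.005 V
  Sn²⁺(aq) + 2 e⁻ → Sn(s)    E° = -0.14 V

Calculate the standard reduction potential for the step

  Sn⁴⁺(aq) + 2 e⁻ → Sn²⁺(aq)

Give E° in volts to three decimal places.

Sequential free energies add, so n₃E°₃ = n₁E°₁ + n₂E°₂.
With n₃ = 4, and the known step contributing 2×(-0.14) V, the unknown satisfies 2·E° = 4×(+0.005) − 2×(-0.14) = +0.300.
E° = +0.300 / 2 = +0.150 V.

+0.150 V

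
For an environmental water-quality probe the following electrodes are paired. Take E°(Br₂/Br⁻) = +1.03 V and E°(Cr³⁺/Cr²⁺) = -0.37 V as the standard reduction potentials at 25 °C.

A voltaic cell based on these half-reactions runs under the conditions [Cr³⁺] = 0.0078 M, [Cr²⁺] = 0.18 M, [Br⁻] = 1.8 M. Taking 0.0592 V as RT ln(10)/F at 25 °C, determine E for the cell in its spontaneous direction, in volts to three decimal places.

Br₂/Br⁻ is the cathode (higher E°), Cr³⁺/Cr²⁺ the anode: E°cell = +1.03 − (-0.37) = +1.40 V, n = 2.
Overall: Br₂(l) + 2 Cr²⁺(aq) → 2 Br⁻(aq) + 2 Cr³⁺(aq)
Q = [Br⁻]^2·[Cr³⁺]^2 / ([Cr²⁺]^2); log Q = -2.216.
E = E° − (0.0592/n) log Q = +1.40 − (0.0592/2)(-2.216) = +1.466 V.

+1.466 V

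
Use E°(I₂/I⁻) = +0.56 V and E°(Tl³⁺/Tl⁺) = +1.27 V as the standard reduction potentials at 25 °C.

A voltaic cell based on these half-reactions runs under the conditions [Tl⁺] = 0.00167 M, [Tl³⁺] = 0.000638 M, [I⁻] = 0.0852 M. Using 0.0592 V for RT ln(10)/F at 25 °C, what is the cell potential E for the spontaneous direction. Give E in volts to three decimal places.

Tl³⁺/Tl⁺ is the cathode (higher E°), I₂/I⁻ the anode: E°cell = +1.27 − (+0.56) = +0.71 V, n = 2.
Overall: Tl³⁺(aq) + 2 I⁻(aq) → Tl⁺(aq) + I₂(s)
Q = [Tl⁺] / ([Tl³⁺]·[I⁻]^2); log Q = 2.557.
E = E° − (0.0592/n) log Q = +0.71 − (0.0592/2)(2.557) = +0.634 V.

+0.634 V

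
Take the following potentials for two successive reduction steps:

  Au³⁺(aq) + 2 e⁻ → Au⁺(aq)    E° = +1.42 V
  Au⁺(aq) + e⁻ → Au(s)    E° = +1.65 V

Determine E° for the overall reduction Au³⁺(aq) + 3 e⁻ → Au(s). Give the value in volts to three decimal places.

Since ΔG° = −nFE° is additive over sequential reductions, n₃E°₃ = n₁E°₁ + n₂E°₂.
E°₃ = (2×+1.42 + 1×+1.65) / 3 = (+4.490) / 3 = +1.497 V.

+1.497 V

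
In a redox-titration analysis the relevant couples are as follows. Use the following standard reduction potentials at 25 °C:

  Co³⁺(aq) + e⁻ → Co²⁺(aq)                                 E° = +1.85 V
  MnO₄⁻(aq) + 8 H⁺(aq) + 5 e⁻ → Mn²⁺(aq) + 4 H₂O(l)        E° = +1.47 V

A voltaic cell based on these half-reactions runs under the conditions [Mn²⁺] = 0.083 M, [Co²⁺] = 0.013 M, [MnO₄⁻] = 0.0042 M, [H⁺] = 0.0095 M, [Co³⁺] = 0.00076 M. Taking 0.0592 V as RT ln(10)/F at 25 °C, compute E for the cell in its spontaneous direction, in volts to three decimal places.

Co³⁺/Co²⁺ is the cathode (higher E°), MnO₄⁻/Mn²⁺ the anode: E°cell = +1.85 − (+1.47) = +0.38 V, n = 5.
Overall: 5 Co³⁺(aq) + Mn²⁺(aq) + 4 H₂O(l) → 5 Co²⁺(aq) + MnO₄⁻(aq) + 8 H⁺(aq)
Q = [Co²⁺]^5·[MnO₄⁻]·[H⁺]^8 / ([Co³⁺]^5·[Mn²⁺]); log Q = -11.308.
E = E° − (0.0592/n) log Q = +0.38 − (0.0592/5)(-11.308) = +0.514 V.

+0.514 V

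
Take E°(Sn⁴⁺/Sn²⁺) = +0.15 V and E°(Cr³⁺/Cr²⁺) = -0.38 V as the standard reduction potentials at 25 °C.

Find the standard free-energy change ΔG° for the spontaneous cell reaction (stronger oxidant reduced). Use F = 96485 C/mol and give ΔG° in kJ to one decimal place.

Sn⁴⁺/Sn²⁺ (E° = +0.15 V) is the cathode; Cr³⁺/Cr²⁺ (E° = -0.38 V) is the anode, so E°cell = +0.53 V.
Balancing electrons gives n = 2 (lcm of 2 and 1).
ΔG° = −nFE° = −(2)(96485)(+0.53) = -102,274 J = -102.3 kJ.

-102.3 kJ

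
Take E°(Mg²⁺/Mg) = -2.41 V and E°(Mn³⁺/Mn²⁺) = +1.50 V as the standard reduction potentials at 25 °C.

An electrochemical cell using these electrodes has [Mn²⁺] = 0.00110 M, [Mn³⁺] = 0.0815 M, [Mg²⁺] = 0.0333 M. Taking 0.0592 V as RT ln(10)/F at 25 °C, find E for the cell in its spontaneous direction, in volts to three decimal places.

+4.064 V

Mn³⁺/Mn²⁺ is the cathode (higher E°), Mg²⁺/Mg the anode: E°cell = +1.50 − (-2.41) = +3.91 V, n = 2.
Overall: 2 Mn³⁺(aq) + Mg(s) → 2 Mn²⁺(aq) + Mg²⁺(aq)
Q = [Mn²⁺]^2·[Mg²⁺] / ([Mn³⁺]^2); log Q = -5.217.
E = E° − (0.0592/n) log Q = +3.91 − (0.0592/2)(-5.217) = +4.064 V.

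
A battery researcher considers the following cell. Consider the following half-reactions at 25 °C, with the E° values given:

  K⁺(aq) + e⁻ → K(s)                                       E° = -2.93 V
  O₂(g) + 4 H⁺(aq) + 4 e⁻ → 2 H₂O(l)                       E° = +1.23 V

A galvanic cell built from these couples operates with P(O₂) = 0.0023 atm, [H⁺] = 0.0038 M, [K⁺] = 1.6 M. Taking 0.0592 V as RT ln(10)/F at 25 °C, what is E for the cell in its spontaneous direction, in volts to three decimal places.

O₂/H₂O is the cathode (higher E°), K⁺/K the anode: E°cell = +1.23 − (-2.93) = +4.16 V, n = 4.
Overall: O₂(g) + 4 H⁺(aq) + 4 K(s) → 2 H₂O(l) + 4 K⁺(aq)
Q = [K⁺]^4 / (P(O₂)·[H⁺]^4); log Q = 13.136.
E = E° − (0.0592/n) log Q = +4.16 − (0.0592/4)(13.136) = +3.966 V.

+3.966 V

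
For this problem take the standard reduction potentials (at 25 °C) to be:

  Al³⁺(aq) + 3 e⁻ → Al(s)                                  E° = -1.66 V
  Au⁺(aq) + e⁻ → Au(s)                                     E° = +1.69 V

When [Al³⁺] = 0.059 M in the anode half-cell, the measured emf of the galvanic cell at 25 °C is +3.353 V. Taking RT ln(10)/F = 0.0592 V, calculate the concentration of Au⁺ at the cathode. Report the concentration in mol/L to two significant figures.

0.44 M

Au⁺/Au is the cathode, Al³⁺/Al the anode: E°cell = +3.35 V, n = 3.
Overall reaction: 3 Au⁺(aq) + Al(s) → 3 Au(s) + Al³⁺(aq); Q = [Al³⁺]^1/[Au⁺]^3.
From E = E° − (0.0592/n) log Q: log Q = (E° − E)·n/0.0592 = (+3.35 − (+3.353))·3/0.0592 = -0.1520.
So 3·log[Au⁺] = 1·log(0.059) − log Q = -1.2291 − (-0.1520) = -1.0771; log[Au⁺] = -1.0771 / 3 = -0.3590; [Au⁺] = 10^(-0.3590) ≈ 0.44 M.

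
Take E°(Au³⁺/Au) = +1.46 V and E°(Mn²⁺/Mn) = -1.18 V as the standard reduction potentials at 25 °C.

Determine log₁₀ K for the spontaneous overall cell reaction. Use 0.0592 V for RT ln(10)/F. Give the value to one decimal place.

267.6

Cathode: Au³⁺/Au; anode: Mn²⁺/Mn. E°cell = +2.64 V, n = 6.
log K = nE°cell / 0.0592 = (6)(+2.64) / 0.0592 = 267.6.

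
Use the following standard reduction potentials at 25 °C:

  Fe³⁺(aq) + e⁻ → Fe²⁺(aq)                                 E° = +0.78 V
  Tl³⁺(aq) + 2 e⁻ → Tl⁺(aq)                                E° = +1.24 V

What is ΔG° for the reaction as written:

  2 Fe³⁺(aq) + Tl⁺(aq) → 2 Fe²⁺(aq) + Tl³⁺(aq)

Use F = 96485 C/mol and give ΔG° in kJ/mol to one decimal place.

+88.8 kJ/mol

As written, Fe³⁺/Fe²⁺ is reduced (cathode) and Tl³⁺/Tl⁺ is oxidised (anode), so E°cell = (+0.78) − (+1.24) = -0.46 V.
Balancing electrons gives n = 2.
ΔG° = −nFE° = −(2)(96485)(-0.46) = 88,766 J = +88.8 kJ/mol.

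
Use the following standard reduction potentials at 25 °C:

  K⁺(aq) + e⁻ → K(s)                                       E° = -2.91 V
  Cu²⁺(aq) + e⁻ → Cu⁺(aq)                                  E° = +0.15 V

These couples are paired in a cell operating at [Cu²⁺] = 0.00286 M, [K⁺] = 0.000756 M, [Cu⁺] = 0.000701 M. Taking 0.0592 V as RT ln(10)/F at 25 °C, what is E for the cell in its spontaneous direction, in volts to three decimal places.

+3.281 V

Cu²⁺/Cu⁺ is the cathode (higher E°), K⁺/K the anode: E°cell = +0.15 − (-2.91) = +3.06 V, n = 1.
Overall: Cu²⁺(aq) + K(s) → Cu⁺(aq) + K⁺(aq)
Q = [Cu⁺]·[K⁺] / ([Cu²⁺]); log Q = -3.732.
E = E° − (0.0592/n) log Q = +3.06 − (0.0592/1)(-3.732) = +3.281 V.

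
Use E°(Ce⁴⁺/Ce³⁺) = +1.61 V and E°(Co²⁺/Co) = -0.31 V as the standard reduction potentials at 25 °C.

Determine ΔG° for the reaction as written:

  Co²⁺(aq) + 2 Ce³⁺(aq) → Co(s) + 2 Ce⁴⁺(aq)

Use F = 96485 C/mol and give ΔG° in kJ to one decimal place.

As written, Co²⁺/Co is reduced (cathode) and Ce⁴⁺/Ce³⁺ is oxidised (anode), so E°cell = (-0.31) − (+1.61) = -1.92 V.
Balancing electrons gives n = 2.
ΔG° = −nFE° = −(2)(96485)(-1.92) = 370,502 J = +370.5 kJ.

+370.5 kJ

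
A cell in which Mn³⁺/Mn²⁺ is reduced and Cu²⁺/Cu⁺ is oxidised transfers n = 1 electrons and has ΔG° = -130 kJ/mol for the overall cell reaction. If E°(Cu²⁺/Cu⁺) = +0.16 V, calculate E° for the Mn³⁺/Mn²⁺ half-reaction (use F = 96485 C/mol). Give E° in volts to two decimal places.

E°cell = −ΔG°/(nF) = −(-130×10³)/((1)(96485)) = +1.347 V.
Since Mn³⁺/Mn²⁺ is the cathode and Cu²⁺/Cu⁺ the anode, E°cell = E°(Mn³⁺/Mn²⁺) − E°(Cu²⁺/Cu⁺).
So E°(Mn³⁺/Mn²⁺) = E°cell + E°(Cu²⁺/Cu⁺) = +1.347 + (+0.16) = +1.51 V.

+1.51 V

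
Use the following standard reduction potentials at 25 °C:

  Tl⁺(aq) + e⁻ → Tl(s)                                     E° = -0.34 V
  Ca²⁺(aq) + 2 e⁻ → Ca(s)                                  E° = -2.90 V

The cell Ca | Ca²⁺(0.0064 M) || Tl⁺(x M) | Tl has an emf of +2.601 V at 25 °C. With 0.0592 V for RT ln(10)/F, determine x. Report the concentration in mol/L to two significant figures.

Tl⁺/Tl is the cathode, Ca²⁺/Ca the anode: E°cell = +2.56 V, n = 2.
Overall reaction: 2 Tl⁺(aq) + Ca(s) → 2 Tl(s) + Ca²⁺(aq); Q = [Ca²⁺]^1/[Tl⁺]^2.
From E = E° − (0.0592/n) log Q: log Q = (E° − E)·n/0.0592 = (+2.56 − (+2.601))·2/0.0592 = -1.3851.
So 2·log[Tl⁺] = 1·log(0.0064) − log Q = -2.1938 − (-1.3851) = -0.8087; log[Tl⁺] = -0.8087 / 2 = -0.4043; [Tl⁺] = 10^(-0.4043) ≈ 0.39 M.

0.39 M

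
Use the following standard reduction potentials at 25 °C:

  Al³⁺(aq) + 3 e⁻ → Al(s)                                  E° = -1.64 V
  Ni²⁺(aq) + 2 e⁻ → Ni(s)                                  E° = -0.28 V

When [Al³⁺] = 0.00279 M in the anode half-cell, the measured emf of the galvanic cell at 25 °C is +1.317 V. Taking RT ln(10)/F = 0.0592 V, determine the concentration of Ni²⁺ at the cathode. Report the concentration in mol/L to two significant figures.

Ni²⁺/Ni is the cathode, Al³⁺/Al the anode: E°cell = +1.36 V, n = 6.
Overall reaction: 3 Ni²⁺(aq) + 2 Al(s) → 3 Ni(s) + 2 Al³⁺(aq); Q = [Al³⁺]^2/[Ni²⁺]^3.
From E = E° − (0.0592/n) log Q: log Q = (E° − E)·n/0.0592 = (+1.36 − (+1.317))·6/0.0592 = 4.3581.
So 3·log[Ni²⁺] = 2·log(0.00279) − log Q = -5.1088 − (4.3581) = -9.4669; log[Ni²⁺] = -9.4669 / 3 = -3.1556; [Ni²⁺] = 10^(-3.1556) ≈ 0.00070 M.

0.00070 M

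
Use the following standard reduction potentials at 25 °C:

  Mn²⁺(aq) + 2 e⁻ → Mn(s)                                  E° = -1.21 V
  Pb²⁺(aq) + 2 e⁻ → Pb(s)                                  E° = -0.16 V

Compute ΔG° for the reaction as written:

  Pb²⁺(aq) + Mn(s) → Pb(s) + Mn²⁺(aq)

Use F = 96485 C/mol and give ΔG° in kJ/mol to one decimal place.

-202.6 kJ/mol

As written, Pb²⁺/Pb is reduced (cathode) and Mn²⁺/Mn is oxidised (anode), so E°cell = (-0.16) − (-1.21) = +1.05 V.
Balancing electrons gives n = 2.
ΔG° = −nFE° = −(2)(96485)(+1.05) = -202,618 J = -202.6 kJ/mol.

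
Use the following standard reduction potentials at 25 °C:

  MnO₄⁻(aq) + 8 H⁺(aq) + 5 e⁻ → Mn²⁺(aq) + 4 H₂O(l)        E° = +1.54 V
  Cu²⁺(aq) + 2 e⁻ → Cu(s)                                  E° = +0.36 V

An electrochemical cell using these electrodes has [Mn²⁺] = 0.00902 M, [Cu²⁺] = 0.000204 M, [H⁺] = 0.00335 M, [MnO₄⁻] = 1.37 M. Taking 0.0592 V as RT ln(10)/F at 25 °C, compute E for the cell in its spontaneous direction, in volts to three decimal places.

+1.081 V

MnO₄⁻/Mn²⁺ is the cathode (higher E°), Cu²⁺/Cu the anode: E°cell = +1.54 − (+0.36) = +1.18 V, n = 10.
Overall: 2 MnO₄⁻(aq) + 16 H⁺(aq) + 5 Cu(s) → 2 Mn²⁺(aq) + 8 H₂O(l) + 5 Cu²⁺(aq)
Q = [Mn²⁺]^2·[Cu²⁺]^5 / ([MnO₄⁻]^2·[H⁺]^16); log Q = 16.784.
E = E° − (0.0592/n) log Q = +1.18 − (0.0592/10)(16.784) = +1.081 V.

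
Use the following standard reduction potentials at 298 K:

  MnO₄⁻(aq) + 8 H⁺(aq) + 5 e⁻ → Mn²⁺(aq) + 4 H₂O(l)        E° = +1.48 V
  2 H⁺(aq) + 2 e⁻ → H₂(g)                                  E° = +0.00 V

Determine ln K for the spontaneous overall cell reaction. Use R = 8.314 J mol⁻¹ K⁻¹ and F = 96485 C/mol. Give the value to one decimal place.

Cathode: MnO₄⁻/Mn²⁺; anode: H⁺/H₂. E°cell = (+1.48) − (+0.00) = +1.48 V, with n = 10.
ΔG° = −nFE° = −RT ln K, so ln K = nFE°/(RT) = (10)(96485)(+1.48) / ((8.314)(298)) = 576.362.

576.4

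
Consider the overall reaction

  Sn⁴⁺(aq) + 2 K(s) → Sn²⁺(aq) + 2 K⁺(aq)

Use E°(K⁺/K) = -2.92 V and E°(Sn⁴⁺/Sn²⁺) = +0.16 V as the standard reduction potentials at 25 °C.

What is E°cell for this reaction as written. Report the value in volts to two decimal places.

+3.08 V

The Sn⁴⁺/Sn²⁺ couple has the higher reduction potential, so it is the cathode; K⁺/K is oxidised at the anode.
E°cell = E°(cathode) − E°(anode) = (+0.16) − (-2.92) = +3.08 V.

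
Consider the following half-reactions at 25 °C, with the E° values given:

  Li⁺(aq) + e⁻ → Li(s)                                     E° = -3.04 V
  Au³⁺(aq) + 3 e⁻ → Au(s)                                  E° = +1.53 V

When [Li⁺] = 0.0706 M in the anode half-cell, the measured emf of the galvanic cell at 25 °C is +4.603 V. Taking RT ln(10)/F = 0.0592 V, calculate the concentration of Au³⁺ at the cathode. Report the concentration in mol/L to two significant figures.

Au³⁺/Au is the cathode, Li⁺/Li the anode: E°cell = +4.57 V, n = 3.
Overall reaction: Au³⁺(aq) + 3 Li(s) → Au(s) + 3 Li⁺(aq); Q = [Li⁺]^3/[Au³⁺]^1.
From E = E° − (0.0592/n) log Q: log Q = (E° − E)·n/0.0592 = (+4.57 − (+4.603))·3/0.0592 = -1.6723.
So 1·log[Au³⁺] = 3·log(0.0706) − log Q = -3.4536 − (-1.6723) = -1.7813; [Au³⁺] = 10^(-1.7813) ≈ 0.017 M.

0.017 M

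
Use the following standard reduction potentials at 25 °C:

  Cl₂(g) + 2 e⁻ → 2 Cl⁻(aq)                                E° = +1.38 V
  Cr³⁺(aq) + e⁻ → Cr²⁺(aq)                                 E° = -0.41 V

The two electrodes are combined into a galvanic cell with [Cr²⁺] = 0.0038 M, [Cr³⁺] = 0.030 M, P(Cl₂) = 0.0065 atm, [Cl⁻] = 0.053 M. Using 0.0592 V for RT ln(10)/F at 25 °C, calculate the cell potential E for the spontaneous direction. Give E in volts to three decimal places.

Cl₂/Cl⁻ is the cathode (higher E°), Cr³⁺/Cr²⁺ the anode: E°cell = +1.38 − (-0.41) = +1.79 V, n = 2.
Overall: Cl₂(g) + 2 Cr²⁺(aq) → 2 Cl⁻(aq) + 2 Cr³⁺(aq)
Q = [Cl⁻]^2·[Cr³⁺]^2 / (P(Cl₂)·[Cr²⁺]^2); log Q = 1.430.
E = E° − (0.0592/n) log Q = +1.79 − (0.0592/2)(1.430) = +1.748 V.

+1.748 V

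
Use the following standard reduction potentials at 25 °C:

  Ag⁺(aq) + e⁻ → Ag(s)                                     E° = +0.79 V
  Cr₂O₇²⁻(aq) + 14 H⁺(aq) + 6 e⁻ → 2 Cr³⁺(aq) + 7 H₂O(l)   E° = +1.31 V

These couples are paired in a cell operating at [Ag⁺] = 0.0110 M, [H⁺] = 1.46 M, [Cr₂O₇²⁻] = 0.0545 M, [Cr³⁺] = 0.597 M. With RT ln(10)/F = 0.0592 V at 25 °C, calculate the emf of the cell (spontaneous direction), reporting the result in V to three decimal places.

Cr₂O₇²⁻/Cr³⁺ is the cathode (higher E°), Ag⁺/Ag the anode: E°cell = +1.31 − (+0.79) = +0.52 V, n = 6.
Overall: Cr₂O₇²⁻(aq) + 14 H⁺(aq) + 6 Ag(s) → 2 Cr³⁺(aq) + 7 H₂O(l) + 6 Ag⁺(aq)
Q = [Cr³⁺]^2·[Ag⁺]^6 / ([Cr₂O₇²⁻]·[H⁺]^14); log Q = -13.237.
E = E° − (0.0592/n) log Q = +0.52 − (0.0592/6)(-13.237) = +0.651 V.

+0.651 V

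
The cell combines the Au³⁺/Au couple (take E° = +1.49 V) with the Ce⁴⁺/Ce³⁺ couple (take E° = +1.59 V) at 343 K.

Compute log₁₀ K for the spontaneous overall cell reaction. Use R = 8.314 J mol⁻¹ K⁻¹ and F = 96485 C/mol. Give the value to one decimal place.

Cathode: Ce⁴⁺/Ce³⁺; anode: Au³⁺/Au. E°cell = (+1.59) − (+1.49) = +0.10 V, with n = 3.
ΔG° = −nFE° = −RT ln K, so ln K = nFE°/(RT) = (3)(96485)(+0.10) / ((8.314)(343)) = 10.150.
log₁₀ K = 10.150 / ln 10 = 4.4.

4.4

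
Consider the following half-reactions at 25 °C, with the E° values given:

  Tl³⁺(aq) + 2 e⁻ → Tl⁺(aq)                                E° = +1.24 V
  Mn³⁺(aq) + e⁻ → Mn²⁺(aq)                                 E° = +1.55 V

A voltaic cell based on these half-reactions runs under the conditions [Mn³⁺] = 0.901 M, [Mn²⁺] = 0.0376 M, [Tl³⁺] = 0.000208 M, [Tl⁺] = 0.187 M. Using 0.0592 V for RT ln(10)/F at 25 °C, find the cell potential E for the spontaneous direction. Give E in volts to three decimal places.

Mn³⁺/Mn²⁺ is the cathode (higher E°), Tl³⁺/Tl⁺ the anode: E°cell = +1.55 − (+1.24) = +0.31 V, n = 2.
Overall: 2 Mn³⁺(aq) + Tl⁺(aq) → 2 Mn²⁺(aq) + Tl³⁺(aq)
Q = [Mn²⁺]^2·[Tl³⁺] / ([Mn³⁺]^2·[Tl⁺]); log Q = -5.713.
E = E° − (0.0592/n) log Q = +0.31 − (0.0592/2)(-5.713) = +0.479 V.

+0.479 V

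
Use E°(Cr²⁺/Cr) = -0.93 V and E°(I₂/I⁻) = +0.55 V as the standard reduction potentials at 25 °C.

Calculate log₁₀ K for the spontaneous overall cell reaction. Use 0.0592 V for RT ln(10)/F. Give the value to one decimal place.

Cathode: I₂/I⁻; anode: Cr²⁺/Cr. E°cell = +1.48 V, n = 2.
log K = nE°cell / 0.0592 = (2)(+1.48) / 0.0592 = 50.0.

50.0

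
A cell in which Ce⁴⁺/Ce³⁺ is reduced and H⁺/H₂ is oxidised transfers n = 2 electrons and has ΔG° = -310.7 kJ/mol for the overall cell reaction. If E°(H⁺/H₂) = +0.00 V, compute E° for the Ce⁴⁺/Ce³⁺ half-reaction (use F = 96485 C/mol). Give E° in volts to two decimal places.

E°cell = −ΔG°/(nF) = −(-310.7×10³)/((2)(96485)) = +1.610 V.
Since Ce⁴⁺/Ce³⁺ is the cathode and H⁺/H₂ the anode, E°cell = E°(Ce⁴⁺/Ce³⁺) − E°(H⁺/H₂).
So E°(Ce⁴⁺/Ce³⁺) = E°cell + E°(H⁺/H₂) = +1.610 + (+0.00) = +1.61 V.

+1.61 V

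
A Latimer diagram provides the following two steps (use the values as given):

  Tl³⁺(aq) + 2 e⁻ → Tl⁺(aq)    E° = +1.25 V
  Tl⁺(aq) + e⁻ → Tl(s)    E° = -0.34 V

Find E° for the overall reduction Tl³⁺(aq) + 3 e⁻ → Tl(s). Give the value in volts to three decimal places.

+0.720 V

Since ΔG° = −nFE° is additive over sequential reductions, n₃E°₃ = n₁E°₁ + n₂E°₂.
E°₃ = (2×+1.25 + 1×-0.34) / 3 = (+2.160) / 3 = +0.720 V.
E° values themselves are not directly additive — weighting by electron count is essential.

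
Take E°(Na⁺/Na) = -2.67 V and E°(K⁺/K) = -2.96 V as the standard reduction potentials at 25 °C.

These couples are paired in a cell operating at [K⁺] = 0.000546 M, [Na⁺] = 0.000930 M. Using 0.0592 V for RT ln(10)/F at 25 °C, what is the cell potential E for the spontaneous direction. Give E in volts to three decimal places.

Na⁺/Na is the cathode (higher E°), K⁺/K the anode: E°cell = -2.67 − (-2.96) = +0.29 V, n = 1.
Overall: Na⁺(aq) + K(s) → Na(s) + K⁺(aq)
Q = [K⁺] / ([Na⁺]); log Q = -0.231.
E = E° − (0.0592/n) log Q = +0.29 − (0.0592/1)(-0.231) = +0.304 V.

+0.304 V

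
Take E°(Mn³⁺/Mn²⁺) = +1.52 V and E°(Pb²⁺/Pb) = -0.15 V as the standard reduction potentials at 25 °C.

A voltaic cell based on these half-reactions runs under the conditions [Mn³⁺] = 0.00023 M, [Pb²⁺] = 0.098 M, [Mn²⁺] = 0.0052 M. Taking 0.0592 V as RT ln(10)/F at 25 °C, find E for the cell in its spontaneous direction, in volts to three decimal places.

Mn³⁺/Mn²⁺ is the cathode (higher E°), Pb²⁺/Pb the anode: E°cell = +1.52 − (-0.15) = +1.67 V, n = 2.
Overall: 2 Mn³⁺(aq) + Pb(s) → 2 Mn²⁺(aq) + Pb²⁺(aq)
Q = [Mn²⁺]^2·[Pb²⁺] / ([Mn³⁺]^2); log Q = 1.700.
E = E° − (0.0592/n) log Q = +1.67 − (0.0592/2)(1.700) = +1.620 V.

+1.620 V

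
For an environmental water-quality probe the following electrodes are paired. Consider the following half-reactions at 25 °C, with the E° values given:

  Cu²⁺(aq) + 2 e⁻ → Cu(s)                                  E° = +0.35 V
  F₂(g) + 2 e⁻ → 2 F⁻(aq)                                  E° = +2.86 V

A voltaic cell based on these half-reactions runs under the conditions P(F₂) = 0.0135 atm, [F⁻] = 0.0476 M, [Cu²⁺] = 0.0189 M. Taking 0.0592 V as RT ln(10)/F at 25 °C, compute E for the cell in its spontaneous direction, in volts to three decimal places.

+2.584 V

F₂/F⁻ is the cathode (higher E°), Cu²⁺/Cu the anode: E°cell = +2.86 − (+0.35) = +2.51 V, n = 2.
Overall: F₂(g) + Cu(s) → 2 F⁻(aq) + Cu²⁺(aq)
Q = [F⁻]^2·[Cu²⁺] / (P(F₂)); log Q = -2.499.
E = E° − (0.0592/n) log Q = +2.51 − (0.0592/2)(-2.499) = +2.584 V.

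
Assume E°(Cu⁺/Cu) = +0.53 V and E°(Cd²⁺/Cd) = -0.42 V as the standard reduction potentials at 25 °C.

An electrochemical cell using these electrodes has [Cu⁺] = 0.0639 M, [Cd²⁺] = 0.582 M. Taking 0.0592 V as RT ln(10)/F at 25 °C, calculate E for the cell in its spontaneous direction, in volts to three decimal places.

+0.886 V

Cu⁺/Cu is the cathode (higher E°), Cd²⁺/Cd the anode: E°cell = +0.53 − (-0.42) = +0.95 V, n = 2.
Overall: 2 Cu⁺(aq) + Cd(s) → 2 Cu(s) + Cd²⁺(aq)
Q = [Cd²⁺] / ([Cu⁺]^2); log Q = 2.154.
E = E° − (0.0592/n) log Q = +0.95 − (0.0592/2)(2.154) = +0.886 V.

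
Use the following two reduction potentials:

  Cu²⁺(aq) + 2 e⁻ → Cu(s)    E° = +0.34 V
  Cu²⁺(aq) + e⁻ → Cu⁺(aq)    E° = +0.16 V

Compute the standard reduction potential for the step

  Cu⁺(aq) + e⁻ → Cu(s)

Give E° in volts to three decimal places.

+0.520 V

Sequential free energies add, so n₃E°₃ = n₁E°₁ + n₂E°₂.
With n₃ = 2, and the known step contributing 1×(+0.16) V, the unknown satisfies 1·E° = 2×(+0.34) − 1×(+0.16) = +0.520.
E° = +0.520 / 1 = +0.520 V.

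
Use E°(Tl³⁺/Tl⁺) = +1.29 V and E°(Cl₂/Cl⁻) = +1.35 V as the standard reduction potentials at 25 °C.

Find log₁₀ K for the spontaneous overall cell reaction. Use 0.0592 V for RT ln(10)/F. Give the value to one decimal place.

Cathode: Cl₂/Cl⁻; anode: Tl³⁺/Tl⁺. E°cell = +0.06 V, n = 2.
log K = nE°cell / 0.0592 = (2)(+0.06) / 0.0592 = 2.0.

2.0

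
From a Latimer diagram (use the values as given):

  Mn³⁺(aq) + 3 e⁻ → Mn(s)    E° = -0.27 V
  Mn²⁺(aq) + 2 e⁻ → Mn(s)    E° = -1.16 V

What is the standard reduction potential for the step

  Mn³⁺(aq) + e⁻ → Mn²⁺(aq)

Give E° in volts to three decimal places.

Sequential free energies add, so n₃E°₃ = n₁E°₁ + n₂E°₂.
With n₃ = 3, and the known step contributing 2×(-1.16) V, the unknown satisfies 1·E° = 3×(-0.27) − 2×(-1.16) = +1.510.
E° = +1.510 / 1 = +1.510 V.

+1.510 V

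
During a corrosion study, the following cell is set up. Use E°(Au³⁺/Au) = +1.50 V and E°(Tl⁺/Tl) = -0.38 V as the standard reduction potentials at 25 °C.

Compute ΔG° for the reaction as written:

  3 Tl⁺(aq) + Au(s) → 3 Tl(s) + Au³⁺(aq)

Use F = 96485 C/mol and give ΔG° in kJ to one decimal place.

As written, Tl⁺/Tl is reduced (cathode) and Au³⁺/Au is oxidised (anode), so E°cell = (-0.38) − (+1.50) = -1.88 V.
Balancing electrons gives n = 3.
ΔG° = −nFE° = −(3)(96485)(-1.88) = 544,175 J = +544.2 kJ.

+544.2 kJ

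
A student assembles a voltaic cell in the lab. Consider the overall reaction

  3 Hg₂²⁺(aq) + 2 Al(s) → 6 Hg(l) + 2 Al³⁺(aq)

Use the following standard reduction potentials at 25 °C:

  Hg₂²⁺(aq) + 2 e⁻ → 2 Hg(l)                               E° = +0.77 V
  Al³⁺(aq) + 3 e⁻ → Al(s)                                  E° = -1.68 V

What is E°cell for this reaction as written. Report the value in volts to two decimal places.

The Hg₂²⁺/Hg couple has the higher reduction potential, so it is the cathode; Al³⁺/Al is oxidised at the anode.
E°cell = E°(cathode) − E°(anode) = (+0.77) − (-1.68) = +2.45 V.

+2.45 V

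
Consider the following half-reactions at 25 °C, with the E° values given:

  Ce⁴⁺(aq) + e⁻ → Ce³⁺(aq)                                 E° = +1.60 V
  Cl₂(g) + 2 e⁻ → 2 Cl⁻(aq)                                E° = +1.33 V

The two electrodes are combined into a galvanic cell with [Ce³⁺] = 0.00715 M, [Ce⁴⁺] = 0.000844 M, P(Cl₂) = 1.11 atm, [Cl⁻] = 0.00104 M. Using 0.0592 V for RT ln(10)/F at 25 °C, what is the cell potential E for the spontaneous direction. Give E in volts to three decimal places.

Ce⁴⁺/Ce³⁺ is the cathode (higher E°), Cl₂/Cl⁻ the anode: E°cell = +1.60 − (+1.33) = +0.27 V, n = 2.
Overall: 2 Ce⁴⁺(aq) + 2 Cl⁻(aq) → 2 Ce³⁺(aq) + Cl₂(g)
Q = [Ce³⁺]^2·P(Cl₂) / ([Ce⁴⁺]^2·[Cl⁻]^2); log Q = 7.867.
E = E° − (0.0592/n) log Q = +0.27 − (0.0592/2)(7.867) = +0.037 V.

+0.037 V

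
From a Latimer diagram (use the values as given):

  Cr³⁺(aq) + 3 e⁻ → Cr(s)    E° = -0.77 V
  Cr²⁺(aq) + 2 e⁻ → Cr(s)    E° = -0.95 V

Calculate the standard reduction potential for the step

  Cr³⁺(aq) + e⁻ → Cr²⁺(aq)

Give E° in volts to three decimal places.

-0.410 V

Sequential free energies add, so n₃E°₃ = n₁E°₁ + n₂E°₂.
With n₃ = 3, and the known step contributing 2×(-0.95) V, the unknown satisfies 1·E° = 3×(-0.77) − 2×(-0.95) = -0.410.
E° = -0.410 / 1 = -0.410 V.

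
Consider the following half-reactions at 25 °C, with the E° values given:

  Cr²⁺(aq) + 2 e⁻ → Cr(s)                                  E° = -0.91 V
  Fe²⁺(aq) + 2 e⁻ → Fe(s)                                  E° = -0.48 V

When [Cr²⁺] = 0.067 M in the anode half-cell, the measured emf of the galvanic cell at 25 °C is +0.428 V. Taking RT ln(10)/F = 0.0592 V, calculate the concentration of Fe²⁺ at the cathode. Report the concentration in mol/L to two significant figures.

0.057 M

Fe²⁺/Fe is the cathode, Cr²⁺/Cr the anode: E°cell = +0.43 V, n = 2.
Overall reaction: Fe²⁺(aq) + Cr(s) → Fe(s) + Cr²⁺(aq); Q = [Cr²⁺]^1/[Fe²⁺]^1.
From E = E° − (0.0592/n) log Q: log Q = (E° − E)·n/0.0592 = (+0.43 − (+0.428))·2/0.0592 = 0.0676.
So 1·log[Fe²⁺] = 1·log(0.067) − log Q = -1.1739 − (0.0676) = -1.2415; [Fe²⁺] = 10^(-1.2415) ≈ 0.057 M.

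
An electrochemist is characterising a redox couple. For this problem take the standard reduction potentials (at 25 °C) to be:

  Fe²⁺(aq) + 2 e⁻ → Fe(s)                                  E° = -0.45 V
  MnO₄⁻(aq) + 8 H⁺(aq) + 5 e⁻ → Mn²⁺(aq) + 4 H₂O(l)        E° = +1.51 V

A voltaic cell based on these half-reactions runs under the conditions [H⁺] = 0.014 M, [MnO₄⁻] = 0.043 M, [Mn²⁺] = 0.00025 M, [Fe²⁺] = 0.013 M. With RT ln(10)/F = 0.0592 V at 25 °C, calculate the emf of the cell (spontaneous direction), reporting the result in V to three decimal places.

MnO₄⁻/Mn²⁺ is the cathode (higher E°), Fe²⁺/Fe the anode: E°cell = +1.51 − (-0.45) = +1.96 V, n = 10.
Overall: 2 MnO₄⁻(aq) + 16 H⁺(aq) + 5 Fe(s) → 2 Mn²⁺(aq) + 8 H₂O(l) + 5 Fe²⁺(aq)
Q = [Mn²⁺]^2·[Fe²⁺]^5 / ([MnO₄⁻]^2·[H⁺]^16); log Q = 15.761.
E = E° − (0.0592/n) log Q = +1.96 − (0.0592/10)(15.761) = +1.867 V.

+1.867 V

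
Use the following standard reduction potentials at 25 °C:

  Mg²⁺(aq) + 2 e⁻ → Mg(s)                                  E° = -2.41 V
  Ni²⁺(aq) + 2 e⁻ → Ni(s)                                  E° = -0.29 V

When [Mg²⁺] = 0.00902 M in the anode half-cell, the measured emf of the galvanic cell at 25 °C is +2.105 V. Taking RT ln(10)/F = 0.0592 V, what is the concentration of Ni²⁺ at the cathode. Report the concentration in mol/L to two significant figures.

0.0028 M

Ni²⁺/Ni is the cathode, Mg²⁺/Mg the anode: E°cell = +2.12 V, n = 2.
Overall reaction: Ni²⁺(aq) + Mg(s) → Ni(s) + Mg²⁺(aq); Q = [Mg²⁺]^1/[Ni²⁺]^1.
From E = E° − (0.0592/n) log Q: log Q = (E° − E)·n/0.0592 = (+2.12 − (+2.105))·2/0.0592 = 0.5068.
So 1·log[Ni²⁺] = 1·log(0.00902) − log Q = -2.0448 − (0.5068) = -2.5516; [Ni²⁺] = 10^(-2.5516) ≈ 0.0028 M.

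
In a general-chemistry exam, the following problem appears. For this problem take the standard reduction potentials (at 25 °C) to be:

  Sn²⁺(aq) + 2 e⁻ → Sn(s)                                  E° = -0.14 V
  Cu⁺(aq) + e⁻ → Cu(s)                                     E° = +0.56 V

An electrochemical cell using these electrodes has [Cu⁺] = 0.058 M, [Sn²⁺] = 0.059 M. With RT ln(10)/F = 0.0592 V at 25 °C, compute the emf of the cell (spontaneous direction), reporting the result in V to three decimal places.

Cu⁺/Cu is the cathode (higher E°), Sn²⁺/Sn the anode: E°cell = +0.56 − (-0.14) = +0.70 V, n = 2.
Overall: 2 Cu⁺(aq) + Sn(s) → 2 Cu(s) + Sn²⁺(aq)
Q = [Sn²⁺] / ([Cu⁺]^2); log Q = 1.244.
E = E° − (0.0592/n) log Q = +0.70 − (0.0592/2)(1.244) = +0.663 V.

+0.663 V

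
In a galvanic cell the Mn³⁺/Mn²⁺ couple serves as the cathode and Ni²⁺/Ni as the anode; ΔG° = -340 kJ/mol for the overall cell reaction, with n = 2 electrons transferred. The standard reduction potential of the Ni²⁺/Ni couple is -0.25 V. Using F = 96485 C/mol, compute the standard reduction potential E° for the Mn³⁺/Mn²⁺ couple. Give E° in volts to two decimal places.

+1.51 V

E°cell = −ΔG°/(nF) = −(-340×10³)/((2)(96485)) = +1.762 V.
Since Mn³⁺/Mn²⁺ is the cathode and Ni²⁺/Ni the anode, E°cell = E°(Mn³⁺/Mn²⁺) − E°(Ni²⁺/Ni).
So E°(Mn³⁺/Mn²⁺) = E°cell + E°(Ni²⁺/Ni) = +1.762 + (-0.25) = +1.51 V.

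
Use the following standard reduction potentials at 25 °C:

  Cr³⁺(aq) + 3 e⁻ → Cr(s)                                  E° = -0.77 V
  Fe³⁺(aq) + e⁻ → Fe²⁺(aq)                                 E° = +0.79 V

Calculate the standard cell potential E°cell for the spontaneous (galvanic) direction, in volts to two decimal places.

+1.56 V

The Fe³⁺/Fe²⁺ couple has the higher reduction potential, so it is the cathode; Cr³⁺/Cr is oxidised at the anode.
E°cell = E°(cathode) − E°(anode) = (+0.79) − (-0.77) = +1.56 V.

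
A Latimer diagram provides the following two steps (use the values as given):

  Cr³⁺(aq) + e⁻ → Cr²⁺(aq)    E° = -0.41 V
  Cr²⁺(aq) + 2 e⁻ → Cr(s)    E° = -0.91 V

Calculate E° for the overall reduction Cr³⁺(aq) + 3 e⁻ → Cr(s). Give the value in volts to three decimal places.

Since ΔG° = −nFE° is additive over sequential reductions, n₃E°₃ = n₁E°₁ + n₂E°₂.
E°₃ = (1×-0.41 + 2×-0.91) / 3 = (-2.230) / 3 = -0.743 V.
E° values themselves are not directly additive — weighting by electron count is essential.

-0.743 V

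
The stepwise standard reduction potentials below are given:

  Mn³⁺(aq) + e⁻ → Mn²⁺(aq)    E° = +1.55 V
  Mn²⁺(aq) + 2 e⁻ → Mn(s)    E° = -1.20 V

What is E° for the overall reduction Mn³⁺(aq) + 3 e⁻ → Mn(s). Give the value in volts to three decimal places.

-0.283 V

Standard free energies of sequential steps add: ΔG°₃ = ΔG°₁ + ΔG°₂, so n₃E°₃ = n₁E°₁ + n₂E°₂.
E°₃ = (1×+1.55 + 2×-1.20) / 3 = (-0.850) / 3 = -0.283 V.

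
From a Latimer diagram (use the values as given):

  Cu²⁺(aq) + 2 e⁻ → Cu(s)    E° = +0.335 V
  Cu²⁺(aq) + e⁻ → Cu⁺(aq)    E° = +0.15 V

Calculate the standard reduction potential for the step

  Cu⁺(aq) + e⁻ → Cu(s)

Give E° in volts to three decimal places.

+0.520 V

Sequential free energies add, so n₃E°₃ = n₁E°₁ + n₂E°₂.
With n₃ = 2, and the known step contributing 1×(+0.15) V, the unknown satisfies 1·E° = 2×(+0.335) − 1×(+0.15) = +0.520.
E° = +0.520 / 1 = +0.520 V.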